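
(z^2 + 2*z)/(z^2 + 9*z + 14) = z/(z + 7)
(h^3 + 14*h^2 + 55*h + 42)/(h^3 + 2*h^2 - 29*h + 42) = (h^2 + 7*h + 6)/(h^2 - 5*h + 6)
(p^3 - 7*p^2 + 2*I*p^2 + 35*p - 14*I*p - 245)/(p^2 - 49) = (p^2 + 2*I*p + 35)/(p + 7)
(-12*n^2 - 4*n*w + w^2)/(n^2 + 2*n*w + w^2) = (-12*n^2 - 4*n*w + w^2)/(n^2 + 2*n*w + w^2)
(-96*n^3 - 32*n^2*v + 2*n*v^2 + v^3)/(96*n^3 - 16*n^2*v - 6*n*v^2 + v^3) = (4*n + v)/(-4*n + v)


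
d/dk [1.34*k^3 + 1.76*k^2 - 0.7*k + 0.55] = 4.02*k^2 + 3.52*k - 0.7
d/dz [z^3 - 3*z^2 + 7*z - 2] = 3*z^2 - 6*z + 7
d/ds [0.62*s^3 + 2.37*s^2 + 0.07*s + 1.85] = 1.86*s^2 + 4.74*s + 0.07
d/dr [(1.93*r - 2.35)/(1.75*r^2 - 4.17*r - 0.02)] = (-3.3775*r^2 + 8.225*r - 9.8381)/(3.0625*r^4 - 14.595*r^3 + 17.3189*r^2 + 0.1668*r + 0.0004)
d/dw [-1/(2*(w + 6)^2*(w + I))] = (3*w/2 + 3 + I)/((w + 6)^3*(w + I)^2)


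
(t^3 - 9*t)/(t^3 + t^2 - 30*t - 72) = t*(t - 3)/(t^2 - 2*t - 24)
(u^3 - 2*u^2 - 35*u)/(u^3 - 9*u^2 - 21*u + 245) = u/(u - 7)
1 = 1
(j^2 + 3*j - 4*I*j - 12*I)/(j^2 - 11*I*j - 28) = (j + 3)/(j - 7*I)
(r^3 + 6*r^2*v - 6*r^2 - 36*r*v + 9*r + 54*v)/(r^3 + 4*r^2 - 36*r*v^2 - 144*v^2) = (r^2 - 6*r + 9)/(r^2 - 6*r*v + 4*r - 24*v)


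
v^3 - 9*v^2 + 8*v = v*(v - 8)*(v - 1)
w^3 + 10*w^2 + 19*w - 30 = (w - 1)*(w + 5)*(w + 6)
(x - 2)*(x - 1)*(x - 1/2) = x^3 - 7*x^2/2 + 7*x/2 - 1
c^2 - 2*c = c*(c - 2)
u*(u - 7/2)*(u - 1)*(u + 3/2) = u^4 - 3*u^3 - 13*u^2/4 + 21*u/4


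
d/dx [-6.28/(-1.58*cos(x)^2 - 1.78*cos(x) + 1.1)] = (19.8448*cos(x) + 11.1784)*sin(x)/(1.58*cos(x)^2 + 1.78*cos(x) - 1.1)^2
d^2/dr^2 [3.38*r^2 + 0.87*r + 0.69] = 6.76000000000000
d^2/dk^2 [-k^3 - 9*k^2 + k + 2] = -6*k - 18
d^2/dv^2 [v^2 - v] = 2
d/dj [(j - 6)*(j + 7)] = 2*j + 1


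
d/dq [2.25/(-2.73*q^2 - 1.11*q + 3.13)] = (12.285*q + 2.4975)/(2.73*q^2 + 1.11*q - 3.13)^2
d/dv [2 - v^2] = -2*v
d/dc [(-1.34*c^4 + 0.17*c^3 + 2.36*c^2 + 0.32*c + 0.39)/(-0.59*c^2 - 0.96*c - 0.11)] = (1.5812*c^5 + 3.7589*c^4 + 0.2632*c^3 - 2.1329*c^2 - 0.0590000000000001*c + 0.3392)/(0.3481*c^4 + 1.1328*c^3 + 1.0514*c^2 + 0.2112*c + 0.0121)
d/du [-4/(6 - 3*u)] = -4/(3*(u - 2)^2)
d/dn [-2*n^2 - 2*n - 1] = -4*n - 2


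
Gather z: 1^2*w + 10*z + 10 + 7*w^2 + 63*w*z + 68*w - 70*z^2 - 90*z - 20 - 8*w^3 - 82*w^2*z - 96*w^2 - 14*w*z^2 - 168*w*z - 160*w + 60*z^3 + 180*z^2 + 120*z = -8*w^3 - 89*w^2 - 91*w + 60*z^3 + z^2*(110 - 14*w) + z*(-82*w^2 - 105*w + 40) - 10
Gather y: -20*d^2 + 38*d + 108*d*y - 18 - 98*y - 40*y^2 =-20*d^2 + 38*d - 40*y^2 + y*(108*d - 98) - 18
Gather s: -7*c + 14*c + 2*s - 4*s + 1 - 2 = 7*c - 2*s - 1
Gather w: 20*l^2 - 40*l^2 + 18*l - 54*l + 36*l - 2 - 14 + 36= 20 - 20*l^2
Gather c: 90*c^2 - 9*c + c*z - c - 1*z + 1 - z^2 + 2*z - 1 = 90*c^2 + c*(z - 10) - z^2 + z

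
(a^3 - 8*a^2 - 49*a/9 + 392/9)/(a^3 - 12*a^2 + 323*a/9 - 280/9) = (3*a + 7)/(3*a - 5)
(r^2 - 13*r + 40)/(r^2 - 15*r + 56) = (r - 5)/(r - 7)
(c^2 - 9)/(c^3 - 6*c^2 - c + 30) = (c + 3)/(c^2 - 3*c - 10)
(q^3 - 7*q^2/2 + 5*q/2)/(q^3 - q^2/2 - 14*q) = (-2*q^2 + 7*q - 5)/(-2*q^2 + q + 28)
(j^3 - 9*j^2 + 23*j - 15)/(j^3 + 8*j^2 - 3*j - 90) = (j^2 - 6*j + 5)/(j^2 + 11*j + 30)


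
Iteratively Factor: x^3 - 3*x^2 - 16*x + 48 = (x - 4)*(x^2 + x - 12) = (x - 4)*(x + 4)*(x - 3)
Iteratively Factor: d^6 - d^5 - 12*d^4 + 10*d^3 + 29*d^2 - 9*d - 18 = (d + 1)*(d^5 - 2*d^4 - 10*d^3 + 20*d^2 + 9*d - 18) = (d - 1)*(d + 1)*(d^4 - d^3 - 11*d^2 + 9*d + 18) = (d - 1)*(d + 1)^2*(d^3 - 2*d^2 - 9*d + 18) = (d - 3)*(d - 1)*(d + 1)^2*(d^2 + d - 6) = (d - 3)*(d - 2)*(d - 1)*(d + 1)^2*(d + 3)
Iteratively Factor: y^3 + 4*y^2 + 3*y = (y + 1)*(y^2 + 3*y) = (y + 1)*(y + 3)*(y)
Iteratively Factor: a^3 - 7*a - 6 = (a - 3)*(a^2 + 3*a + 2) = (a - 3)*(a + 2)*(a + 1)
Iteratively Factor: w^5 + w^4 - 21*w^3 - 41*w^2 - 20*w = (w + 4)*(w^4 - 3*w^3 - 9*w^2 - 5*w) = (w - 5)*(w + 4)*(w^3 + 2*w^2 + w) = w*(w - 5)*(w + 4)*(w^2 + 2*w + 1) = w*(w - 5)*(w + 1)*(w + 4)*(w + 1)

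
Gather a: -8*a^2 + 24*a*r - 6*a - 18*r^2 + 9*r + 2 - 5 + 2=-8*a^2 + a*(24*r - 6) - 18*r^2 + 9*r - 1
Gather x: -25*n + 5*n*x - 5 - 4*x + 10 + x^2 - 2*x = -25*n + x^2 + x*(5*n - 6) + 5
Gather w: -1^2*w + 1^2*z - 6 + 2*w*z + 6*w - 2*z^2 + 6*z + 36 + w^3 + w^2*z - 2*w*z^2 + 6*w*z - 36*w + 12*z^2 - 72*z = w^3 + w^2*z + w*(-2*z^2 + 8*z - 31) + 10*z^2 - 65*z + 30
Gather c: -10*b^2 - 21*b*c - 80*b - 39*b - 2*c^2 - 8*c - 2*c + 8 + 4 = -10*b^2 - 119*b - 2*c^2 + c*(-21*b - 10) + 12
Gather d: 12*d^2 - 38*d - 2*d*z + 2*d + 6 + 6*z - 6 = 12*d^2 + d*(-2*z - 36) + 6*z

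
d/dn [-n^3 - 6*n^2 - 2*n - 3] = -3*n^2 - 12*n - 2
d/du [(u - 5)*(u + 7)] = 2*u + 2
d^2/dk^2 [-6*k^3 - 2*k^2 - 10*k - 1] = -36*k - 4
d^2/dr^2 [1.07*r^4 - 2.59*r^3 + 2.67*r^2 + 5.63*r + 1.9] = 12.84*r^2 - 15.54*r + 5.34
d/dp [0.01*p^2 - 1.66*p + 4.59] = 0.02*p - 1.66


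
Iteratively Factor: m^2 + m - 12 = (m + 4)*(m - 3)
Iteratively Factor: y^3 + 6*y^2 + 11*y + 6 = (y + 1)*(y^2 + 5*y + 6) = (y + 1)*(y + 3)*(y + 2)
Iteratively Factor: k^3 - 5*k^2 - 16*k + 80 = (k - 5)*(k^2 - 16) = (k - 5)*(k + 4)*(k - 4)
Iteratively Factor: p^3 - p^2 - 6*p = (p - 3)*(p^2 + 2*p) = p*(p - 3)*(p + 2)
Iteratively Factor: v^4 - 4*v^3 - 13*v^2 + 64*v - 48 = (v - 4)*(v^3 - 13*v + 12) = (v - 4)*(v + 4)*(v^2 - 4*v + 3) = (v - 4)*(v - 1)*(v + 4)*(v - 3)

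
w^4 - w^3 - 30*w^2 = w^2*(w - 6)*(w + 5)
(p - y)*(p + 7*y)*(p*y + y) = p^3*y + 6*p^2*y^2 + p^2*y - 7*p*y^3 + 6*p*y^2 - 7*y^3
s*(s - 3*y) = s^2 - 3*s*y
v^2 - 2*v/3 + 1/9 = (v - 1/3)^2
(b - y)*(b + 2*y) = b^2 + b*y - 2*y^2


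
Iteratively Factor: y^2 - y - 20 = (y + 4)*(y - 5)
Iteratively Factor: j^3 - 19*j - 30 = (j - 5)*(j^2 + 5*j + 6) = (j - 5)*(j + 2)*(j + 3)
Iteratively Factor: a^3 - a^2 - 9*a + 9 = (a + 3)*(a^2 - 4*a + 3) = (a - 3)*(a + 3)*(a - 1)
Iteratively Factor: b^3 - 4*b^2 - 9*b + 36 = (b - 4)*(b^2 - 9) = (b - 4)*(b + 3)*(b - 3)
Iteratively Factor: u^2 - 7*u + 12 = (u - 3)*(u - 4)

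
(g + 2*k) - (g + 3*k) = -k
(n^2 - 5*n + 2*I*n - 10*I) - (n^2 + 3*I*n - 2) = -5*n - I*n + 2 - 10*I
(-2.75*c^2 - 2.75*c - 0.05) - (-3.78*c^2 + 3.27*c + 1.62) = 1.03*c^2 - 6.02*c - 1.67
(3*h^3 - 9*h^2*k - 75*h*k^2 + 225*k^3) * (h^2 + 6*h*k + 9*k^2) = 3*h^5 + 9*h^4*k - 102*h^3*k^2 - 306*h^2*k^3 + 675*h*k^4 + 2025*k^5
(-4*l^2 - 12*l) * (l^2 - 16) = -4*l^4 - 12*l^3 + 64*l^2 + 192*l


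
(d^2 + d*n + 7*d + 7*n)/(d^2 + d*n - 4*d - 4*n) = (d + 7)/(d - 4)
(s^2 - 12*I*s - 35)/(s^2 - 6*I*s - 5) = (s - 7*I)/(s - I)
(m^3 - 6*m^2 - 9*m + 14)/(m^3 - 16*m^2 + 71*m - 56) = (m + 2)/(m - 8)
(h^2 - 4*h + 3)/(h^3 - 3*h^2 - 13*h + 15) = (h - 3)/(h^2 - 2*h - 15)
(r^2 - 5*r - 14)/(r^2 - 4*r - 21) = (r + 2)/(r + 3)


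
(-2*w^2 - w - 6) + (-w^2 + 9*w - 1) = -3*w^2 + 8*w - 7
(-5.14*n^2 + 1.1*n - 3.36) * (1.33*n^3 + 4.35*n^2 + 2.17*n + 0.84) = -6.8362*n^5 - 20.896*n^4 - 10.8376*n^3 - 16.5466*n^2 - 6.3672*n - 2.8224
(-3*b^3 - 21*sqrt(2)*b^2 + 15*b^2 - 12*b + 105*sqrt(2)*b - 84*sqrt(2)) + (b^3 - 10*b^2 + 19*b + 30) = -2*b^3 - 21*sqrt(2)*b^2 + 5*b^2 + 7*b + 105*sqrt(2)*b - 84*sqrt(2) + 30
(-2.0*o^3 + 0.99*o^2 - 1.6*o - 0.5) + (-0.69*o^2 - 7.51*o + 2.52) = -2.0*o^3 + 0.3*o^2 - 9.11*o + 2.02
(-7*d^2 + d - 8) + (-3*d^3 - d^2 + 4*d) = -3*d^3 - 8*d^2 + 5*d - 8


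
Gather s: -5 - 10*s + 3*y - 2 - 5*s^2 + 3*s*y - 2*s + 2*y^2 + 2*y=-5*s^2 + s*(3*y - 12) + 2*y^2 + 5*y - 7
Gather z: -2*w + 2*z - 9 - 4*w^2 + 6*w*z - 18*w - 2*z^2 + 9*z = -4*w^2 - 20*w - 2*z^2 + z*(6*w + 11) - 9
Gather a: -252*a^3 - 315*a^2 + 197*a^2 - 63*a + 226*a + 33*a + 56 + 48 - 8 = -252*a^3 - 118*a^2 + 196*a + 96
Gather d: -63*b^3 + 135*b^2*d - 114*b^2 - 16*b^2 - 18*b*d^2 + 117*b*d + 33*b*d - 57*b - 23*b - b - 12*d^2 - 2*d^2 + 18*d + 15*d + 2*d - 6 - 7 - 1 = -63*b^3 - 130*b^2 - 81*b + d^2*(-18*b - 14) + d*(135*b^2 + 150*b + 35) - 14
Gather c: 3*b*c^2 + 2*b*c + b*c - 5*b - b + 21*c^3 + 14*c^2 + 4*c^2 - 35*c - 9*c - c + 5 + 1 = -6*b + 21*c^3 + c^2*(3*b + 18) + c*(3*b - 45) + 6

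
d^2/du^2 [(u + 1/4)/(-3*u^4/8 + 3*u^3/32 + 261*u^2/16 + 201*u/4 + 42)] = 16*((4*u + 1)*(-16*u^3 + 3*u^2 + 348*u + 536)^2 + (64*u^3 - 12*u^2 - 1392*u - 3*(4*u + 1)*(-8*u^2 + u + 58) - 2144)*(-4*u^4 + u^3 + 174*u^2 + 536*u + 448))/(3*(-4*u^4 + u^3 + 174*u^2 + 536*u + 448)^3)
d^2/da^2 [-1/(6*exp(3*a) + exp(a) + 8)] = (-2*(18*exp(2*a) + 1)^2*exp(a) + (54*exp(2*a) + 1)*(6*exp(3*a) + exp(a) + 8))*exp(a)/(6*exp(3*a) + exp(a) + 8)^3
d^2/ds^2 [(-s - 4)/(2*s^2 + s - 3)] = 2*(-(s + 4)*(4*s + 1)^2 + 3*(2*s + 3)*(2*s^2 + s - 3))/(2*s^2 + s - 3)^3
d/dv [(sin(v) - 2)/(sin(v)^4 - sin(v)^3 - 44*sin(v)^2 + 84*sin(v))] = (-3*cos(v) - 2/tan(v) + 42*cos(v)/sin(v)^2)/((sin(v) - 6)^2*(sin(v) + 7)^2)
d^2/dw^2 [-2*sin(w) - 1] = 2*sin(w)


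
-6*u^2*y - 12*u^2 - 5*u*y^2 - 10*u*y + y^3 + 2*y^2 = (-6*u + y)*(u + y)*(y + 2)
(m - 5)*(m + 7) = m^2 + 2*m - 35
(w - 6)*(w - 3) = w^2 - 9*w + 18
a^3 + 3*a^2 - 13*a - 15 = (a - 3)*(a + 1)*(a + 5)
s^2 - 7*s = s*(s - 7)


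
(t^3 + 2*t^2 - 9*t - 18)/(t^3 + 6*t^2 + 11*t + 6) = (t - 3)/(t + 1)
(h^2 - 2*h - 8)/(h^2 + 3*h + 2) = (h - 4)/(h + 1)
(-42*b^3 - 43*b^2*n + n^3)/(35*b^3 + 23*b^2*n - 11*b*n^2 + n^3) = (-6*b - n)/(5*b - n)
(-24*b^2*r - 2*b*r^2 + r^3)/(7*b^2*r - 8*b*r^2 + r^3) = (-24*b^2 - 2*b*r + r^2)/(7*b^2 - 8*b*r + r^2)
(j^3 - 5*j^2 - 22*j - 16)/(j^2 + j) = j - 6 - 16/j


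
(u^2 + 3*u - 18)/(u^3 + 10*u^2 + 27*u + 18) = (u - 3)/(u^2 + 4*u + 3)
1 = 1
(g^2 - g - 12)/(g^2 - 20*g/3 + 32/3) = 3*(g + 3)/(3*g - 8)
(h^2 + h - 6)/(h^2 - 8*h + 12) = (h + 3)/(h - 6)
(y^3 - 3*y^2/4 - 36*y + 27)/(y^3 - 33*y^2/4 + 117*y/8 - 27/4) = 2*(y + 6)/(2*y - 3)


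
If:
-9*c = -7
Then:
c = 7/9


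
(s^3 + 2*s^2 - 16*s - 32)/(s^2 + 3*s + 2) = (s^2 - 16)/(s + 1)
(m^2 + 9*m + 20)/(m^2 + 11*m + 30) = (m + 4)/(m + 6)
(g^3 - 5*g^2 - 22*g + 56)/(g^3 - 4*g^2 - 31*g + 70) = (g + 4)/(g + 5)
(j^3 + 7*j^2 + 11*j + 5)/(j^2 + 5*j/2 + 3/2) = 2*(j^2 + 6*j + 5)/(2*j + 3)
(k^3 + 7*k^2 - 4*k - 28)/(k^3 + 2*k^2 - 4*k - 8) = (k + 7)/(k + 2)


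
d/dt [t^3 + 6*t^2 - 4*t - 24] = 3*t^2 + 12*t - 4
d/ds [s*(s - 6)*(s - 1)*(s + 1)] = 4*s^3 - 18*s^2 - 2*s + 6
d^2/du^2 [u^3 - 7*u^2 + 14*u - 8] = 6*u - 14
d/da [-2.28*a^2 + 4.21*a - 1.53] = 4.21 - 4.56*a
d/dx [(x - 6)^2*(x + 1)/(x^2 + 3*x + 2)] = (x^2 + 4*x - 60)/(x^2 + 4*x + 4)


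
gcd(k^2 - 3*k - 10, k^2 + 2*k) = k + 2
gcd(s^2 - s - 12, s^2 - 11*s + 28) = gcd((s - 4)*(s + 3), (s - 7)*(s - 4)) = s - 4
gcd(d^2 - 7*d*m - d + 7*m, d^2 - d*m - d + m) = d - 1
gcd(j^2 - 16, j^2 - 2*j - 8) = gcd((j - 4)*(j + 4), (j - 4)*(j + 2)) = j - 4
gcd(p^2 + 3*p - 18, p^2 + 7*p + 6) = p + 6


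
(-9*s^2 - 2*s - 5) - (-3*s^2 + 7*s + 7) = -6*s^2 - 9*s - 12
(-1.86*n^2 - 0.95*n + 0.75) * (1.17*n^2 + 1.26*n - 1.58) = -2.1762*n^4 - 3.4551*n^3 + 2.6193*n^2 + 2.446*n - 1.185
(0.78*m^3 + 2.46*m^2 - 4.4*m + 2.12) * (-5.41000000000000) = -4.2198*m^3 - 13.3086*m^2 + 23.804*m - 11.4692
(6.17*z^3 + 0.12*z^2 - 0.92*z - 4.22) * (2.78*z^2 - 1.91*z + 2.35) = 17.1526*z^5 - 11.4511*z^4 + 11.7127*z^3 - 9.6924*z^2 + 5.8982*z - 9.917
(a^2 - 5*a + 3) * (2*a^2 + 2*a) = 2*a^4 - 8*a^3 - 4*a^2 + 6*a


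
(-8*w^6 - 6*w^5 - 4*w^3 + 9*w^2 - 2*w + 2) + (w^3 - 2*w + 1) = -8*w^6 - 6*w^5 - 3*w^3 + 9*w^2 - 4*w + 3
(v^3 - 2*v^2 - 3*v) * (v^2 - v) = v^5 - 3*v^4 - v^3 + 3*v^2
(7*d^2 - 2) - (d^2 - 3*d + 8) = 6*d^2 + 3*d - 10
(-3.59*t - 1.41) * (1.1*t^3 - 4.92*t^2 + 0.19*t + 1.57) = -3.949*t^4 + 16.1118*t^3 + 6.2551*t^2 - 5.9042*t - 2.2137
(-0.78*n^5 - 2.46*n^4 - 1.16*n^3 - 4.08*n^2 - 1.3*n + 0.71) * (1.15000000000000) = -0.897*n^5 - 2.829*n^4 - 1.334*n^3 - 4.692*n^2 - 1.495*n + 0.8165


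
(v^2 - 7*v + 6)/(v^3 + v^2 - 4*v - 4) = (v^2 - 7*v + 6)/(v^3 + v^2 - 4*v - 4)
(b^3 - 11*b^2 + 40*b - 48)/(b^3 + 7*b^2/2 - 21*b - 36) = 2*(b^2 - 7*b + 12)/(2*b^2 + 15*b + 18)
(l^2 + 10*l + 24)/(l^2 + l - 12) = (l + 6)/(l - 3)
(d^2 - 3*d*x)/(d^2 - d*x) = (d - 3*x)/(d - x)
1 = 1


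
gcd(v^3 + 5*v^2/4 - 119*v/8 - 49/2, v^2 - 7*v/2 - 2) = v - 4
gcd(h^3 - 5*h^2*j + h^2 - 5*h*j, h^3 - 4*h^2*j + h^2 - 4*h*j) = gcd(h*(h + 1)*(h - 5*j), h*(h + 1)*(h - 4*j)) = h^2 + h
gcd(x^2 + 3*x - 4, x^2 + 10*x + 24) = x + 4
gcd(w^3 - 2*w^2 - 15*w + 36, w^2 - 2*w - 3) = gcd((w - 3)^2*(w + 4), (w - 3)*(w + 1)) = w - 3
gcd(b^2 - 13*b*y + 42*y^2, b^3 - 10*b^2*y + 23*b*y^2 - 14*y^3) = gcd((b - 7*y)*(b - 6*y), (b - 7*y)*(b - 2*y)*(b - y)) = -b + 7*y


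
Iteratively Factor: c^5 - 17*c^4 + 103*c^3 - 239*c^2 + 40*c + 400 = (c + 1)*(c^4 - 18*c^3 + 121*c^2 - 360*c + 400) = (c - 4)*(c + 1)*(c^3 - 14*c^2 + 65*c - 100) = (c - 5)*(c - 4)*(c + 1)*(c^2 - 9*c + 20) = (c - 5)^2*(c - 4)*(c + 1)*(c - 4)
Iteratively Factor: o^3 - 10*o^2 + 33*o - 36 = (o - 3)*(o^2 - 7*o + 12) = (o - 3)^2*(o - 4)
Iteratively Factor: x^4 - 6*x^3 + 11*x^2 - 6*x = (x)*(x^3 - 6*x^2 + 11*x - 6) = x*(x - 3)*(x^2 - 3*x + 2) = x*(x - 3)*(x - 2)*(x - 1)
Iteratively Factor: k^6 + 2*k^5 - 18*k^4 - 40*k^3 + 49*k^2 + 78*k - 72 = (k - 1)*(k^5 + 3*k^4 - 15*k^3 - 55*k^2 - 6*k + 72) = (k - 1)*(k + 3)*(k^4 - 15*k^2 - 10*k + 24) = (k - 1)*(k + 2)*(k + 3)*(k^3 - 2*k^2 - 11*k + 12) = (k - 1)^2*(k + 2)*(k + 3)*(k^2 - k - 12) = (k - 1)^2*(k + 2)*(k + 3)^2*(k - 4)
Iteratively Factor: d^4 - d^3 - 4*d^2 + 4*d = (d - 1)*(d^3 - 4*d) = d*(d - 1)*(d^2 - 4) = d*(d - 1)*(d + 2)*(d - 2)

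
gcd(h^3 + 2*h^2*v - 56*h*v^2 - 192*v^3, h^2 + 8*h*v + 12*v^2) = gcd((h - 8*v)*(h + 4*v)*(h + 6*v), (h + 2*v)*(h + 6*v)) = h + 6*v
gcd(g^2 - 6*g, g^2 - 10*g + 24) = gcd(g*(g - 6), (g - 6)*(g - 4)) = g - 6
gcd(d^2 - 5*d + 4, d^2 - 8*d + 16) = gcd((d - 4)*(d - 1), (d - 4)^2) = d - 4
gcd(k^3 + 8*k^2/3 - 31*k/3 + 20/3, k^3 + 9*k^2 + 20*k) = k + 5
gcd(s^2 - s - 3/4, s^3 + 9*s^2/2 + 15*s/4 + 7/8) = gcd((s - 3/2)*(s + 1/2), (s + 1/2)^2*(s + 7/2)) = s + 1/2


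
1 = 1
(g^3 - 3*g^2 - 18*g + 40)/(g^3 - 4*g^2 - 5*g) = (g^2 + 2*g - 8)/(g*(g + 1))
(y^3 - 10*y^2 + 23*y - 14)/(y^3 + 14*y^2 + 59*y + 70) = (y^3 - 10*y^2 + 23*y - 14)/(y^3 + 14*y^2 + 59*y + 70)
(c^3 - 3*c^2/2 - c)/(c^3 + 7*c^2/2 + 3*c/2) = (c - 2)/(c + 3)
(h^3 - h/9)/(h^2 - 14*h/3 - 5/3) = h*(3*h - 1)/(3*(h - 5))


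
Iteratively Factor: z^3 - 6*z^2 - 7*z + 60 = (z - 4)*(z^2 - 2*z - 15) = (z - 5)*(z - 4)*(z + 3)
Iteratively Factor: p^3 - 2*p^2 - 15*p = (p)*(p^2 - 2*p - 15) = p*(p - 5)*(p + 3)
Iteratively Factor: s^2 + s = (s)*(s + 1)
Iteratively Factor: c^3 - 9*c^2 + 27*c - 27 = (c - 3)*(c^2 - 6*c + 9) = (c - 3)^2*(c - 3)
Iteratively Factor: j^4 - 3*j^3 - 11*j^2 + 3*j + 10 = (j + 2)*(j^3 - 5*j^2 - j + 5) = (j - 5)*(j + 2)*(j^2 - 1) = (j - 5)*(j - 1)*(j + 2)*(j + 1)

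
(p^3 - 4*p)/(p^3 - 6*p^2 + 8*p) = (p + 2)/(p - 4)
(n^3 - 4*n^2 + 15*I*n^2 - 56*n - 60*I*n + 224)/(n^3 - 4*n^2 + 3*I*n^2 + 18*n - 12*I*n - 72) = (n^2 + 15*I*n - 56)/(n^2 + 3*I*n + 18)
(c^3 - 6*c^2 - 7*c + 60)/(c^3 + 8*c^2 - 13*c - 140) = (c^2 - 2*c - 15)/(c^2 + 12*c + 35)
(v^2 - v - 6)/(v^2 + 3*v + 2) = (v - 3)/(v + 1)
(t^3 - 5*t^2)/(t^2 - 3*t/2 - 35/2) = 2*t^2/(2*t + 7)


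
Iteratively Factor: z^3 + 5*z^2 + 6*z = (z)*(z^2 + 5*z + 6) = z*(z + 3)*(z + 2)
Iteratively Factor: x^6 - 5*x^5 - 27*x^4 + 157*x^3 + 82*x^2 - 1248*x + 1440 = (x - 5)*(x^5 - 27*x^3 + 22*x^2 + 192*x - 288) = (x - 5)*(x - 3)*(x^4 + 3*x^3 - 18*x^2 - 32*x + 96) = (x - 5)*(x - 3)*(x + 4)*(x^3 - x^2 - 14*x + 24) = (x - 5)*(x - 3)^2*(x + 4)*(x^2 + 2*x - 8) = (x - 5)*(x - 3)^2*(x - 2)*(x + 4)*(x + 4)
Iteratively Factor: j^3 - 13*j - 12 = (j + 3)*(j^2 - 3*j - 4) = (j - 4)*(j + 3)*(j + 1)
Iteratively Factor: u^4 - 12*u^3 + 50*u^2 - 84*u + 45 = (u - 5)*(u^3 - 7*u^2 + 15*u - 9) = (u - 5)*(u - 3)*(u^2 - 4*u + 3) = (u - 5)*(u - 3)*(u - 1)*(u - 3)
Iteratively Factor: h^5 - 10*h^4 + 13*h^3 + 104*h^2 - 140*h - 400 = (h + 2)*(h^4 - 12*h^3 + 37*h^2 + 30*h - 200) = (h - 4)*(h + 2)*(h^3 - 8*h^2 + 5*h + 50) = (h - 5)*(h - 4)*(h + 2)*(h^2 - 3*h - 10) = (h - 5)*(h - 4)*(h + 2)^2*(h - 5)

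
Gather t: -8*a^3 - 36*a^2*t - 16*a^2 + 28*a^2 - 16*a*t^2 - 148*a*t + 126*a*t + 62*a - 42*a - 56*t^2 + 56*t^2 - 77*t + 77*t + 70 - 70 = -8*a^3 + 12*a^2 - 16*a*t^2 + 20*a + t*(-36*a^2 - 22*a)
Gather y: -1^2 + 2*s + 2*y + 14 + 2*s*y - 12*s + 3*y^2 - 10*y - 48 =-10*s + 3*y^2 + y*(2*s - 8) - 35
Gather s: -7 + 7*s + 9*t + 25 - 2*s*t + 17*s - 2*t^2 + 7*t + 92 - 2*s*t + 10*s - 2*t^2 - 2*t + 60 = s*(34 - 4*t) - 4*t^2 + 14*t + 170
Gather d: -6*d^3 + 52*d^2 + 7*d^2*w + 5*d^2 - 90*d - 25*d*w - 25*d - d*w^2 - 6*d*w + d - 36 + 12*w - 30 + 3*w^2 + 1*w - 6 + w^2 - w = -6*d^3 + d^2*(7*w + 57) + d*(-w^2 - 31*w - 114) + 4*w^2 + 12*w - 72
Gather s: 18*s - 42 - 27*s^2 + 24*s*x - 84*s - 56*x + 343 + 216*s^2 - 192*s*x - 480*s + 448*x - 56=189*s^2 + s*(-168*x - 546) + 392*x + 245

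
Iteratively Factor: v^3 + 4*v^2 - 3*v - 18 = (v + 3)*(v^2 + v - 6) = (v - 2)*(v + 3)*(v + 3)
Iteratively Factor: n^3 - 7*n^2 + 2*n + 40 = (n + 2)*(n^2 - 9*n + 20) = (n - 4)*(n + 2)*(n - 5)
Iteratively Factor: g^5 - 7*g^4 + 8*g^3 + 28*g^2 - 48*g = (g - 4)*(g^4 - 3*g^3 - 4*g^2 + 12*g) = (g - 4)*(g - 3)*(g^3 - 4*g) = g*(g - 4)*(g - 3)*(g^2 - 4) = g*(g - 4)*(g - 3)*(g + 2)*(g - 2)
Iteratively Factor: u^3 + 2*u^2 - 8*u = (u)*(u^2 + 2*u - 8) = u*(u - 2)*(u + 4)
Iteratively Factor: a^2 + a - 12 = (a + 4)*(a - 3)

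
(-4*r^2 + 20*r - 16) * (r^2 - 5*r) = -4*r^4 + 40*r^3 - 116*r^2 + 80*r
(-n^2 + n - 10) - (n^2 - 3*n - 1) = -2*n^2 + 4*n - 9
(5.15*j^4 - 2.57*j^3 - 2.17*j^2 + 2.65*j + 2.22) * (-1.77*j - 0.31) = -9.1155*j^5 + 2.9524*j^4 + 4.6376*j^3 - 4.0178*j^2 - 4.7509*j - 0.6882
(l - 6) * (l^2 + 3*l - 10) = l^3 - 3*l^2 - 28*l + 60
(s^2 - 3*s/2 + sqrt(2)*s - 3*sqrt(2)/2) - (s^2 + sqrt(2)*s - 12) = -3*s/2 - 3*sqrt(2)/2 + 12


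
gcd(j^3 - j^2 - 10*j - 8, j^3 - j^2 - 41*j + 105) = 1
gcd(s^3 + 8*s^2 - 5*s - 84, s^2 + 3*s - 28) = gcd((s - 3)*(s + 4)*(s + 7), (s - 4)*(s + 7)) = s + 7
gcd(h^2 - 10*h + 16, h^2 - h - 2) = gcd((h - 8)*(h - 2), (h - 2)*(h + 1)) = h - 2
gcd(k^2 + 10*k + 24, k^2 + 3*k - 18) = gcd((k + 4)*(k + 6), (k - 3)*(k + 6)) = k + 6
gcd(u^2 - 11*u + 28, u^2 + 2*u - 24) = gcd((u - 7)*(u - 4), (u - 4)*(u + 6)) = u - 4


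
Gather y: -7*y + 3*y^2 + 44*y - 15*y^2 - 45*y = -12*y^2 - 8*y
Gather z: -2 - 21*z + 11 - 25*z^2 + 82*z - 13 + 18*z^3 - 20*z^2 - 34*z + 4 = 18*z^3 - 45*z^2 + 27*z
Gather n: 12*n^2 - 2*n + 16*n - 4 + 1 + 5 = 12*n^2 + 14*n + 2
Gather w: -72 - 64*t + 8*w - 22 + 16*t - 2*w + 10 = -48*t + 6*w - 84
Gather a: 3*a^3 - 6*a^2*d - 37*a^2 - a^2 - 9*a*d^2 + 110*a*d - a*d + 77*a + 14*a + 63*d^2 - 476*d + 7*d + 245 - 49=3*a^3 + a^2*(-6*d - 38) + a*(-9*d^2 + 109*d + 91) + 63*d^2 - 469*d + 196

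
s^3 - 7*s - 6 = (s - 3)*(s + 1)*(s + 2)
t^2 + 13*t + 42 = (t + 6)*(t + 7)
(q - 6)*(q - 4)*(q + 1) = q^3 - 9*q^2 + 14*q + 24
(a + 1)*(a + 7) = a^2 + 8*a + 7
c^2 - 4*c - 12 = (c - 6)*(c + 2)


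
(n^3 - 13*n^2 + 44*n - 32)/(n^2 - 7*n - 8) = (n^2 - 5*n + 4)/(n + 1)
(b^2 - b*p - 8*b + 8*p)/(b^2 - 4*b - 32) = (b - p)/(b + 4)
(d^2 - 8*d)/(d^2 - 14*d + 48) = d/(d - 6)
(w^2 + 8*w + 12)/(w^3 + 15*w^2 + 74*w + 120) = (w + 2)/(w^2 + 9*w + 20)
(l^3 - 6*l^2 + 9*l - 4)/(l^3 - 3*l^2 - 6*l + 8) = (l - 1)/(l + 2)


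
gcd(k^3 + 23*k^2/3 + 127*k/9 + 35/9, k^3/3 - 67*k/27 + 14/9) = 1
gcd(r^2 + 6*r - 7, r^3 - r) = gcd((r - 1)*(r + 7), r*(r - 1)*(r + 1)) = r - 1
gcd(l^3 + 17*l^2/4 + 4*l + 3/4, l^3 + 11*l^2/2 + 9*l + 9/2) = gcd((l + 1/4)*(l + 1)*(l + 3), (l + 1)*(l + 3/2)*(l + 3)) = l^2 + 4*l + 3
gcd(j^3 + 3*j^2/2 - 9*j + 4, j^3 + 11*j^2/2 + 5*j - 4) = j^2 + 7*j/2 - 2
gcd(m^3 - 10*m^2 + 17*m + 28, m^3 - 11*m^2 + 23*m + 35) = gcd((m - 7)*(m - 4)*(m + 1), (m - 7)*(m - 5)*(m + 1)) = m^2 - 6*m - 7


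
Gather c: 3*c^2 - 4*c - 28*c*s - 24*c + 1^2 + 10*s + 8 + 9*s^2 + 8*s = 3*c^2 + c*(-28*s - 28) + 9*s^2 + 18*s + 9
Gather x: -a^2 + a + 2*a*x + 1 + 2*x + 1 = -a^2 + a + x*(2*a + 2) + 2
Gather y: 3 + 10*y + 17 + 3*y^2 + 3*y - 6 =3*y^2 + 13*y + 14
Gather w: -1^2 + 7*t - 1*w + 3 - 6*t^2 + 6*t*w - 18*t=-6*t^2 - 11*t + w*(6*t - 1) + 2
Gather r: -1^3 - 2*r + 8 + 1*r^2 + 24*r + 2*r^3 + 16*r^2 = 2*r^3 + 17*r^2 + 22*r + 7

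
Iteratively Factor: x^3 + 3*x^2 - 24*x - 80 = (x - 5)*(x^2 + 8*x + 16) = (x - 5)*(x + 4)*(x + 4)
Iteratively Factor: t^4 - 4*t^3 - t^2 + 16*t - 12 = (t - 2)*(t^3 - 2*t^2 - 5*t + 6) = (t - 2)*(t + 2)*(t^2 - 4*t + 3) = (t - 2)*(t - 1)*(t + 2)*(t - 3)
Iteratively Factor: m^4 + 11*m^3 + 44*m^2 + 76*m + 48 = (m + 4)*(m^3 + 7*m^2 + 16*m + 12) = (m + 2)*(m + 4)*(m^2 + 5*m + 6) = (m + 2)*(m + 3)*(m + 4)*(m + 2)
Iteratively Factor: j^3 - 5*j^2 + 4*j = (j - 4)*(j^2 - j) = j*(j - 4)*(j - 1)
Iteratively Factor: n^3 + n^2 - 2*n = (n + 2)*(n^2 - n) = (n - 1)*(n + 2)*(n)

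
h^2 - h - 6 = (h - 3)*(h + 2)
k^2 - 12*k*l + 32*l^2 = (k - 8*l)*(k - 4*l)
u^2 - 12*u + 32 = (u - 8)*(u - 4)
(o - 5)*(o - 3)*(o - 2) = o^3 - 10*o^2 + 31*o - 30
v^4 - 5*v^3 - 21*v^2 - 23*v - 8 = (v - 8)*(v + 1)^3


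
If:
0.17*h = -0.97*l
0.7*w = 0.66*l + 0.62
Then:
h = 5.36007130124777 - 6.05169340463458*w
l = 1.06060606060606*w - 0.939393939393939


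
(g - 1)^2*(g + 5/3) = g^3 - g^2/3 - 7*g/3 + 5/3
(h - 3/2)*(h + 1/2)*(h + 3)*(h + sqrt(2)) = h^4 + sqrt(2)*h^3 + 2*h^3 - 15*h^2/4 + 2*sqrt(2)*h^2 - 15*sqrt(2)*h/4 - 9*h/4 - 9*sqrt(2)/4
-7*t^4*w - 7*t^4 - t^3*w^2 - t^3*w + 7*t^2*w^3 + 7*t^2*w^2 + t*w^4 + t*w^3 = (-t + w)*(t + w)*(7*t + w)*(t*w + t)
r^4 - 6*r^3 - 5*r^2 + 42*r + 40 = (r - 5)*(r - 4)*(r + 1)*(r + 2)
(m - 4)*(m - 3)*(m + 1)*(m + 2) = m^4 - 4*m^3 - 7*m^2 + 22*m + 24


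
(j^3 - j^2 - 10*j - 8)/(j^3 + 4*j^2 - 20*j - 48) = (j + 1)/(j + 6)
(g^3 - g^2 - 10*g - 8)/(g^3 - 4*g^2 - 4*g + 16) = (g + 1)/(g - 2)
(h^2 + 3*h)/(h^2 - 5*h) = (h + 3)/(h - 5)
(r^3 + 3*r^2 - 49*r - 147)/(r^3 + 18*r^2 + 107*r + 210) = (r^2 - 4*r - 21)/(r^2 + 11*r + 30)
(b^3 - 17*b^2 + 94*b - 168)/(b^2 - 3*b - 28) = (b^2 - 10*b + 24)/(b + 4)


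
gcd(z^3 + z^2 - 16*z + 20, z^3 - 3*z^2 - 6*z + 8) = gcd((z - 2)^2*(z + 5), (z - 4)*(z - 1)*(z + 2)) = 1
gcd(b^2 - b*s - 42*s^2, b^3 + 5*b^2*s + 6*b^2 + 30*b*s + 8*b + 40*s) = 1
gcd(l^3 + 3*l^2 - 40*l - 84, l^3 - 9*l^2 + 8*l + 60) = l^2 - 4*l - 12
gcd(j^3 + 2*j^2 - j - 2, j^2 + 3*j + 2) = j^2 + 3*j + 2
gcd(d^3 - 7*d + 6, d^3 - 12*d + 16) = d - 2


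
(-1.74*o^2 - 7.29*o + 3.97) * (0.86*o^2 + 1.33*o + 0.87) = -1.4964*o^4 - 8.5836*o^3 - 7.7953*o^2 - 1.0622*o + 3.4539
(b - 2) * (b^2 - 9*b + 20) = b^3 - 11*b^2 + 38*b - 40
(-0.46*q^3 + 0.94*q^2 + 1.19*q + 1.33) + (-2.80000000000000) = -0.46*q^3 + 0.94*q^2 + 1.19*q - 1.47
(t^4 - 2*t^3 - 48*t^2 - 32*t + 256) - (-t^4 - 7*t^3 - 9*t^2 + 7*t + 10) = 2*t^4 + 5*t^3 - 39*t^2 - 39*t + 246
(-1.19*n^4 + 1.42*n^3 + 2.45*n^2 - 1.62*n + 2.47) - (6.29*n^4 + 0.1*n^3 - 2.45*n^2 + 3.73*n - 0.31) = -7.48*n^4 + 1.32*n^3 + 4.9*n^2 - 5.35*n + 2.78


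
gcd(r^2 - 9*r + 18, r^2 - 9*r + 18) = r^2 - 9*r + 18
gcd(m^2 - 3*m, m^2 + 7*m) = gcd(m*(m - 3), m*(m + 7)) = m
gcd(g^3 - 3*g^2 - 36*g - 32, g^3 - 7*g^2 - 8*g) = g^2 - 7*g - 8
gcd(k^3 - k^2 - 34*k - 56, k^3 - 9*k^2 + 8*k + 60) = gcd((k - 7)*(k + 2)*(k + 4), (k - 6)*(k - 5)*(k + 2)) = k + 2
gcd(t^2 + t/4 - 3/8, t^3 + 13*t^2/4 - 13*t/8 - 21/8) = t + 3/4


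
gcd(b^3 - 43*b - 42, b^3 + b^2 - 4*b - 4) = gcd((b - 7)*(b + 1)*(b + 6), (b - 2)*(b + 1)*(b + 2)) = b + 1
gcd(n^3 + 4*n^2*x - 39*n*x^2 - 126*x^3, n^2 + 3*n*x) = n + 3*x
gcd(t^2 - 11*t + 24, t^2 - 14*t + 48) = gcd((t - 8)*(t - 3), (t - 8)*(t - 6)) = t - 8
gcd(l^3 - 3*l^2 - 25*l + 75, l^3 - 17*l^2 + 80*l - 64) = 1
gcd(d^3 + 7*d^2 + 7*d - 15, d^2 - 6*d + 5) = d - 1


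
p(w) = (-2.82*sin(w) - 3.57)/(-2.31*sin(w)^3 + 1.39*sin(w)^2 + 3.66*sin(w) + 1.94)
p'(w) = (-2.82*sin(w) - 3.57)*(6.93*sin(w)^2*cos(w) - 2.78*sin(w)*cos(w) - 3.66*cos(w))/(-2.31*sin(w)^3 + 1.39*sin(w)^2 + 3.66*sin(w) + 1.94)^2 - 2.82*cos(w)/(-2.31*sin(w)^3 + 1.39*sin(w)^2 + 3.66*sin(w) + 1.94) = (-13.0284*sin(w)^3 - 20.8203*sin(w)^2 + 9.9246*sin(w) + 7.5954)*cos(w)/(5.3361*sin(w)^6 - 6.4218*sin(w)^5 - 14.9771*sin(w)^4 + 1.212*sin(w)^3 + 18.7888*sin(w)^2 + 14.2008*sin(w) + 3.7636)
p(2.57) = -1.29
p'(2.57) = -0.26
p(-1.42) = -0.41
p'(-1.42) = -0.41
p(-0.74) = -2.05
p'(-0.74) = -5.11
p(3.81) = -2.41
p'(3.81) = 4.75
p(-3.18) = -1.77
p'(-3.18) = -1.83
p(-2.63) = -2.91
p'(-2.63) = 1.12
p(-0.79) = -1.80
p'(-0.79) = -4.93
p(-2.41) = -2.10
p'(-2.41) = 5.11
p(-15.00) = -2.22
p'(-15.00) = 5.06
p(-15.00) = -2.22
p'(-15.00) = 5.06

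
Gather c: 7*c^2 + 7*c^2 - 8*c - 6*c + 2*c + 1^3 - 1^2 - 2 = 14*c^2 - 12*c - 2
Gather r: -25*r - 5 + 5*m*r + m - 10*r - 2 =m + r*(5*m - 35) - 7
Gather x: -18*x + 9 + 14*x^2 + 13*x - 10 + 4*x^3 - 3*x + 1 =4*x^3 + 14*x^2 - 8*x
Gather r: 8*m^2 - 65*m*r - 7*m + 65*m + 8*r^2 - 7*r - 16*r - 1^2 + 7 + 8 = 8*m^2 + 58*m + 8*r^2 + r*(-65*m - 23) + 14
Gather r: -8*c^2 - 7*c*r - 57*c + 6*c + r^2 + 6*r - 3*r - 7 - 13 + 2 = -8*c^2 - 51*c + r^2 + r*(3 - 7*c) - 18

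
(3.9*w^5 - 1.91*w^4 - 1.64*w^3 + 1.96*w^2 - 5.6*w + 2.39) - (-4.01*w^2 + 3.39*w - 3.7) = 3.9*w^5 - 1.91*w^4 - 1.64*w^3 + 5.97*w^2 - 8.99*w + 6.09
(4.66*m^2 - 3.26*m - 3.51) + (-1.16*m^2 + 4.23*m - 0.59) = 3.5*m^2 + 0.970000000000001*m - 4.1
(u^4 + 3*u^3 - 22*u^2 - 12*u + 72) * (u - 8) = u^5 - 5*u^4 - 46*u^3 + 164*u^2 + 168*u - 576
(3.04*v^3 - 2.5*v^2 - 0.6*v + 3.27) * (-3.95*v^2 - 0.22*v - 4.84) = -12.008*v^5 + 9.2062*v^4 - 11.7936*v^3 - 0.684500000000001*v^2 + 2.1846*v - 15.8268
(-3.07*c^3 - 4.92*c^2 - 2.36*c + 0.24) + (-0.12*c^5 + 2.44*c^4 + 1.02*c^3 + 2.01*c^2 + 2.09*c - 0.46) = -0.12*c^5 + 2.44*c^4 - 2.05*c^3 - 2.91*c^2 - 0.27*c - 0.22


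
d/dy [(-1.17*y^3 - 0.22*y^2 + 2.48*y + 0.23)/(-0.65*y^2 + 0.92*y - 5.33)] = (0.7605*y^4 - 2.1528*y^3 + 20.1179*y^2 + 2.6442*y - 13.43)/(0.4225*y^4 - 1.196*y^3 + 7.7754*y^2 - 9.8072*y + 28.4089)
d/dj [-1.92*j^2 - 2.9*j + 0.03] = -3.84*j - 2.9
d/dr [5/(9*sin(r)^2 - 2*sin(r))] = 10*(-9/tan(r) + cos(r)/sin(r)^2)/(9*sin(r) - 2)^2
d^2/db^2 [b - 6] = 0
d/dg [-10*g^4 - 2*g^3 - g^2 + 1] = 2*g*(-20*g^2 - 3*g - 1)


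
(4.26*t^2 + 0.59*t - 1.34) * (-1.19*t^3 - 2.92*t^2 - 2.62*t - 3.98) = -5.0694*t^5 - 13.1413*t^4 - 11.2894*t^3 - 14.5878*t^2 + 1.1626*t + 5.3332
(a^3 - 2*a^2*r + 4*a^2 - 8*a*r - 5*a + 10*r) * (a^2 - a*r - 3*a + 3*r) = a^5 - 3*a^4*r + a^4 + 2*a^3*r^2 - 3*a^3*r - 17*a^3 + 2*a^2*r^2 + 51*a^2*r + 15*a^2 - 34*a*r^2 - 45*a*r + 30*r^2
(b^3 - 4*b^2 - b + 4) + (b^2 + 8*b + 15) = b^3 - 3*b^2 + 7*b + 19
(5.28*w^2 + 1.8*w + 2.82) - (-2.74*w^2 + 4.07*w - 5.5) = 8.02*w^2 - 2.27*w + 8.32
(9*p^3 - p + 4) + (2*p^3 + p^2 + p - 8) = 11*p^3 + p^2 - 4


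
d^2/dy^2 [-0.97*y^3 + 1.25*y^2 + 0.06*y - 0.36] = 2.5 - 5.82*y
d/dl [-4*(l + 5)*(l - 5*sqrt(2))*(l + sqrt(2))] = -12*l^2 - 40*l + 32*sqrt(2)*l + 40 + 80*sqrt(2)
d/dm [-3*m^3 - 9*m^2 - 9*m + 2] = -9*m^2 - 18*m - 9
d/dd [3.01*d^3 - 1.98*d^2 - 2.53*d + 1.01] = 9.03*d^2 - 3.96*d - 2.53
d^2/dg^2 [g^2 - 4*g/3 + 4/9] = 2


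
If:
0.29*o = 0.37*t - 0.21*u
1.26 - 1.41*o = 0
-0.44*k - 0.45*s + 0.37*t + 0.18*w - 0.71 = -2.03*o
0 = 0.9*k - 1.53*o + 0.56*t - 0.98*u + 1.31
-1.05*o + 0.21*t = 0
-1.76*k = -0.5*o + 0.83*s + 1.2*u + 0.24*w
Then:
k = 4.51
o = 0.89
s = -10.09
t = 4.47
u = 6.64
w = -29.52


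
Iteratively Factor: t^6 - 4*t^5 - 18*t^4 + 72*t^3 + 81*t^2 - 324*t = (t + 3)*(t^5 - 7*t^4 + 3*t^3 + 63*t^2 - 108*t) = (t - 3)*(t + 3)*(t^4 - 4*t^3 - 9*t^2 + 36*t) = (t - 3)^2*(t + 3)*(t^3 - t^2 - 12*t) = (t - 4)*(t - 3)^2*(t + 3)*(t^2 + 3*t) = t*(t - 4)*(t - 3)^2*(t + 3)*(t + 3)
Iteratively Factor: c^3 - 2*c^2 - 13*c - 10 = (c + 1)*(c^2 - 3*c - 10) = (c - 5)*(c + 1)*(c + 2)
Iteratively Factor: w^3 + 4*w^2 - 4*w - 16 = (w + 2)*(w^2 + 2*w - 8) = (w + 2)*(w + 4)*(w - 2)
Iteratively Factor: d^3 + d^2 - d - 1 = (d + 1)*(d^2 - 1) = (d - 1)*(d + 1)*(d + 1)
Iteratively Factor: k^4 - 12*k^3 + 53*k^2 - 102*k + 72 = (k - 3)*(k^3 - 9*k^2 + 26*k - 24) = (k - 3)*(k - 2)*(k^2 - 7*k + 12) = (k - 4)*(k - 3)*(k - 2)*(k - 3)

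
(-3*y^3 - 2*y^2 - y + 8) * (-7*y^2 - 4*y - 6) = 21*y^5 + 26*y^4 + 33*y^3 - 40*y^2 - 26*y - 48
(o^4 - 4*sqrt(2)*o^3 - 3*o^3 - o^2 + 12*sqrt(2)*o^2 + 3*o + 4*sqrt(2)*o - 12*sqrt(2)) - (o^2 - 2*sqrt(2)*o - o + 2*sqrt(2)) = o^4 - 4*sqrt(2)*o^3 - 3*o^3 - 2*o^2 + 12*sqrt(2)*o^2 + 4*o + 6*sqrt(2)*o - 14*sqrt(2)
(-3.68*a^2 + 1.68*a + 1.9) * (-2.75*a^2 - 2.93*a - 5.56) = 10.12*a^4 + 6.1624*a^3 + 10.3134*a^2 - 14.9078*a - 10.564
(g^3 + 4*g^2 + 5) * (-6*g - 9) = -6*g^4 - 33*g^3 - 36*g^2 - 30*g - 45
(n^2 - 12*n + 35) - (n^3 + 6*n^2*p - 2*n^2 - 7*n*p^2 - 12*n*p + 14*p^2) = -n^3 - 6*n^2*p + 3*n^2 + 7*n*p^2 + 12*n*p - 12*n - 14*p^2 + 35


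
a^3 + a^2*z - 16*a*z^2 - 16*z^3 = (a - 4*z)*(a + z)*(a + 4*z)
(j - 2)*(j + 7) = j^2 + 5*j - 14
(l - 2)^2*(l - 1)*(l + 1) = l^4 - 4*l^3 + 3*l^2 + 4*l - 4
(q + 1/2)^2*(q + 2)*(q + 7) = q^4 + 10*q^3 + 93*q^2/4 + 65*q/4 + 7/2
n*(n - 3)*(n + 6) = n^3 + 3*n^2 - 18*n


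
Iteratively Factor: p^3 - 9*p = (p + 3)*(p^2 - 3*p) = (p - 3)*(p + 3)*(p)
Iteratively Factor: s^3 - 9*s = (s)*(s^2 - 9) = s*(s - 3)*(s + 3)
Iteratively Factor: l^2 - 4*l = (l - 4)*(l)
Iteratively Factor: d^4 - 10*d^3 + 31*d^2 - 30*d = (d)*(d^3 - 10*d^2 + 31*d - 30) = d*(d - 3)*(d^2 - 7*d + 10) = d*(d - 3)*(d - 2)*(d - 5)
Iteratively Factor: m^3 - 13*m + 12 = (m - 3)*(m^2 + 3*m - 4) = (m - 3)*(m + 4)*(m - 1)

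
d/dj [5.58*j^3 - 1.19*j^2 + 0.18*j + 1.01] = 16.74*j^2 - 2.38*j + 0.18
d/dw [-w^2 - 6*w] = -2*w - 6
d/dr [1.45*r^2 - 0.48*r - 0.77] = 2.9*r - 0.48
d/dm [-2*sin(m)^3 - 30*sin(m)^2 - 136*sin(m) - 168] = 2*(-30*sin(m) + 3*cos(m)^2 - 71)*cos(m)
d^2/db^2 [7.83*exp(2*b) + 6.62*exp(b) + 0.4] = (31.32*exp(b) + 6.62)*exp(b)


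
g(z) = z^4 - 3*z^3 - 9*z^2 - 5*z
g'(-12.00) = -7997.00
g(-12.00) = 24684.00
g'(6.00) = 427.00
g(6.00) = 294.00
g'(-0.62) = 1.75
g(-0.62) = 0.50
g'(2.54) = -43.24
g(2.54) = -78.30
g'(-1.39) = -8.11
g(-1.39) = 1.35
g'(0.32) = -11.55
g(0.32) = -2.61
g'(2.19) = -45.57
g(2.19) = -62.62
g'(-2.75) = -106.75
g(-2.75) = 65.27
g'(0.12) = -7.28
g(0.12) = -0.73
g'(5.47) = 281.92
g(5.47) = 107.62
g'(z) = 4*z^3 - 9*z^2 - 18*z - 5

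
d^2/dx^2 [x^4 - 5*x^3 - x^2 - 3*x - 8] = 12*x^2 - 30*x - 2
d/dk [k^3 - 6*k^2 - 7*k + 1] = 3*k^2 - 12*k - 7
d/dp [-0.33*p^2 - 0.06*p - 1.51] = -0.66*p - 0.06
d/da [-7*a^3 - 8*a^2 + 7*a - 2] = -21*a^2 - 16*a + 7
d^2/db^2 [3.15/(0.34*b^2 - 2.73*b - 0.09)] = (0.72828*b^2 - 5.84766*b - 3.15*(0.68*b - 2.73)*(1.36*b - 5.46) - 0.19278)/(-0.34*b^2 + 2.73*b + 0.09)^3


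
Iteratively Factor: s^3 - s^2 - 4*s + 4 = (s - 2)*(s^2 + s - 2) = (s - 2)*(s - 1)*(s + 2)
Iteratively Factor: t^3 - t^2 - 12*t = (t - 4)*(t^2 + 3*t) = (t - 4)*(t + 3)*(t)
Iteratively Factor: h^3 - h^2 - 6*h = (h)*(h^2 - h - 6) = h*(h + 2)*(h - 3)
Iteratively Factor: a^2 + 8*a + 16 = (a + 4)*(a + 4)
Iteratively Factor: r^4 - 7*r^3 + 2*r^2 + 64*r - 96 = (r + 3)*(r^3 - 10*r^2 + 32*r - 32) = (r - 2)*(r + 3)*(r^2 - 8*r + 16) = (r - 4)*(r - 2)*(r + 3)*(r - 4)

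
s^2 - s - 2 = (s - 2)*(s + 1)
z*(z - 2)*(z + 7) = z^3 + 5*z^2 - 14*z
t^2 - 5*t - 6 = (t - 6)*(t + 1)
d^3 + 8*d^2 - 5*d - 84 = (d - 3)*(d + 4)*(d + 7)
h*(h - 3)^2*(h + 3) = h^4 - 3*h^3 - 9*h^2 + 27*h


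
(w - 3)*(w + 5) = w^2 + 2*w - 15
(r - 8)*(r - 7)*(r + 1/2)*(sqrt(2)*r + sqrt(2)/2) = sqrt(2)*r^4 - 14*sqrt(2)*r^3 + 165*sqrt(2)*r^2/4 + 209*sqrt(2)*r/4 + 14*sqrt(2)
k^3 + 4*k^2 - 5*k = k*(k - 1)*(k + 5)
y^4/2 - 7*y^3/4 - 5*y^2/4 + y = y*(y/2 + 1/2)*(y - 4)*(y - 1/2)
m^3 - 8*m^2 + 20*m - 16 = (m - 4)*(m - 2)^2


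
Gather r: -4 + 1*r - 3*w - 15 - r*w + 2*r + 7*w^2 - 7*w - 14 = r*(3 - w) + 7*w^2 - 10*w - 33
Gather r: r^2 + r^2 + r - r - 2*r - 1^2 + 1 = 2*r^2 - 2*r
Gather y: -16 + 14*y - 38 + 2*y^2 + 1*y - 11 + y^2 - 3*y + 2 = 3*y^2 + 12*y - 63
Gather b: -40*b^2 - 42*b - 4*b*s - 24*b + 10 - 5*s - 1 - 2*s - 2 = -40*b^2 + b*(-4*s - 66) - 7*s + 7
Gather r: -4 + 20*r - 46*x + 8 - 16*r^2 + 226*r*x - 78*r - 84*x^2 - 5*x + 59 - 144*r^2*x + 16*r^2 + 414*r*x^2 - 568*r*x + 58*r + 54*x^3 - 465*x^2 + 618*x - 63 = -144*r^2*x + r*(414*x^2 - 342*x) + 54*x^3 - 549*x^2 + 567*x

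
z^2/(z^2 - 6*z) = z/(z - 6)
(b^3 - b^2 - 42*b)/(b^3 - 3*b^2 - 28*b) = (b + 6)/(b + 4)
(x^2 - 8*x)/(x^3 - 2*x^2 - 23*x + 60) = x*(x - 8)/(x^3 - 2*x^2 - 23*x + 60)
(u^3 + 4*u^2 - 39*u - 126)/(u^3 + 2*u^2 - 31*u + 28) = (u^2 - 3*u - 18)/(u^2 - 5*u + 4)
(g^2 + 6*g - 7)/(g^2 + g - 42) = (g - 1)/(g - 6)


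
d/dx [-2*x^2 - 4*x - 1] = -4*x - 4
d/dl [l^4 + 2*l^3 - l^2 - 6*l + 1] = 4*l^3 + 6*l^2 - 2*l - 6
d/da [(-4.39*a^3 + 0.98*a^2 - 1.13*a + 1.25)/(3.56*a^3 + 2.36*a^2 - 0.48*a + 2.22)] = (-13.8492*a^4 + 12.26*a^3 - 40.391*a^2 - 1.5488*a - 1.9086)/(12.6736*a^6 + 16.8032*a^5 + 2.152*a^4 + 13.5408*a^3 + 10.7088*a^2 - 2.1312*a + 4.9284)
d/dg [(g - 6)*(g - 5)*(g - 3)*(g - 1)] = 4*g^3 - 45*g^2 + 154*g - 153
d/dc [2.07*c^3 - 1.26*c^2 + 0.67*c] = 6.21*c^2 - 2.52*c + 0.67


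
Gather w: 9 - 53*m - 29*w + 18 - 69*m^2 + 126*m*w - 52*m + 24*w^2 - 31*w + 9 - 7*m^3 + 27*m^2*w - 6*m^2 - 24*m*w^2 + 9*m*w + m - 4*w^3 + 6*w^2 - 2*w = -7*m^3 - 75*m^2 - 104*m - 4*w^3 + w^2*(30 - 24*m) + w*(27*m^2 + 135*m - 62) + 36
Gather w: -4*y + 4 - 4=-4*y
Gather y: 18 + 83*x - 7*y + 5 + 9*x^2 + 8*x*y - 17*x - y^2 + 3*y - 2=9*x^2 + 66*x - y^2 + y*(8*x - 4) + 21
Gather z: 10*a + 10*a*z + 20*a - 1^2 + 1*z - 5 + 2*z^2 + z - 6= 30*a + 2*z^2 + z*(10*a + 2) - 12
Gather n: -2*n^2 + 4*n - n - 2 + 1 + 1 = -2*n^2 + 3*n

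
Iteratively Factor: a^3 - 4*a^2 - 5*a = (a)*(a^2 - 4*a - 5) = a*(a - 5)*(a + 1)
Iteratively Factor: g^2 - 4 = (g - 2)*(g + 2)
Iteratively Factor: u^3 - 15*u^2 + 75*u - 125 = (u - 5)*(u^2 - 10*u + 25) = (u - 5)^2*(u - 5)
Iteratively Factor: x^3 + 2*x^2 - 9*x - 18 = (x + 2)*(x^2 - 9) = (x - 3)*(x + 2)*(x + 3)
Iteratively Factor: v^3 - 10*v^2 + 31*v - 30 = (v - 3)*(v^2 - 7*v + 10) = (v - 3)*(v - 2)*(v - 5)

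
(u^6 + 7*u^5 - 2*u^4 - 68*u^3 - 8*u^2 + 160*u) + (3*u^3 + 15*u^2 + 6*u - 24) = u^6 + 7*u^5 - 2*u^4 - 65*u^3 + 7*u^2 + 166*u - 24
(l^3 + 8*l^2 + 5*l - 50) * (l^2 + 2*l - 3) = l^5 + 10*l^4 + 18*l^3 - 64*l^2 - 115*l + 150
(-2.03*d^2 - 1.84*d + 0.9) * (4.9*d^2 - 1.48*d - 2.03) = -9.947*d^4 - 6.0116*d^3 + 11.2541*d^2 + 2.4032*d - 1.827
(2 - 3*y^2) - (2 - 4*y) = -3*y^2 + 4*y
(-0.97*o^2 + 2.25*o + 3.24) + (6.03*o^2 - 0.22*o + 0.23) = 5.06*o^2 + 2.03*o + 3.47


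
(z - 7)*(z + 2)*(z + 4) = z^3 - z^2 - 34*z - 56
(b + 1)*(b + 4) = b^2 + 5*b + 4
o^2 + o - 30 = (o - 5)*(o + 6)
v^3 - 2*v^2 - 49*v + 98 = (v - 7)*(v - 2)*(v + 7)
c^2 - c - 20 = (c - 5)*(c + 4)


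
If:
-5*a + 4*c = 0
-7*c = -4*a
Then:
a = 0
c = 0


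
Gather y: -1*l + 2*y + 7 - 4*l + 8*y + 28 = -5*l + 10*y + 35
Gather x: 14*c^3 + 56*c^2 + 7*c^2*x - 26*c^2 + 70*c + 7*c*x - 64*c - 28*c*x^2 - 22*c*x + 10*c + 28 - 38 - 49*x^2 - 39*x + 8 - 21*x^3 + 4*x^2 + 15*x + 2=14*c^3 + 30*c^2 + 16*c - 21*x^3 + x^2*(-28*c - 45) + x*(7*c^2 - 15*c - 24)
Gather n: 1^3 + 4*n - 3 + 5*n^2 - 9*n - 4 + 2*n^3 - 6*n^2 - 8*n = 2*n^3 - n^2 - 13*n - 6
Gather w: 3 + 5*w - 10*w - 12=-5*w - 9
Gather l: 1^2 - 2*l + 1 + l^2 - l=l^2 - 3*l + 2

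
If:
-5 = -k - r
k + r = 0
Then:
No Solution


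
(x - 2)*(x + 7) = x^2 + 5*x - 14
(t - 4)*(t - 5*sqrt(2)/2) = t^2 - 4*t - 5*sqrt(2)*t/2 + 10*sqrt(2)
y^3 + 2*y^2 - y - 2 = (y - 1)*(y + 1)*(y + 2)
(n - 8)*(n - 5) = n^2 - 13*n + 40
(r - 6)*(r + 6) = r^2 - 36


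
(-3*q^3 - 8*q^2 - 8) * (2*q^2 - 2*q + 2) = -6*q^5 - 10*q^4 + 10*q^3 - 32*q^2 + 16*q - 16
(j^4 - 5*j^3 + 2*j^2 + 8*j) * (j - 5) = j^5 - 10*j^4 + 27*j^3 - 2*j^2 - 40*j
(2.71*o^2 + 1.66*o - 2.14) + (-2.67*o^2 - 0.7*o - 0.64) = 0.04*o^2 + 0.96*o - 2.78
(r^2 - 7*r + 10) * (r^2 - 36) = r^4 - 7*r^3 - 26*r^2 + 252*r - 360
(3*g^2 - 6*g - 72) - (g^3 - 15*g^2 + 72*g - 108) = -g^3 + 18*g^2 - 78*g + 36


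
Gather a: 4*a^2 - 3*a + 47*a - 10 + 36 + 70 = 4*a^2 + 44*a + 96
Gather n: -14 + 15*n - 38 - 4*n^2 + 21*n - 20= -4*n^2 + 36*n - 72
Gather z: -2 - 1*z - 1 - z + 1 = -2*z - 2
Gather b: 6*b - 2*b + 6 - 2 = 4*b + 4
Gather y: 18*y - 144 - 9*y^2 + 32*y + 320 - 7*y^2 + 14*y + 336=-16*y^2 + 64*y + 512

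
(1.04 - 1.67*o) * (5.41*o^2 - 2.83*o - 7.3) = -9.0347*o^3 + 10.3525*o^2 + 9.2478*o - 7.592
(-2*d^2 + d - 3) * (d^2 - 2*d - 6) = -2*d^4 + 5*d^3 + 7*d^2 + 18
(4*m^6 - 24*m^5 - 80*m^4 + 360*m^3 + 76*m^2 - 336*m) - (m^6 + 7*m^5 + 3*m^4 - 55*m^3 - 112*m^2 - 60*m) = 3*m^6 - 31*m^5 - 83*m^4 + 415*m^3 + 188*m^2 - 276*m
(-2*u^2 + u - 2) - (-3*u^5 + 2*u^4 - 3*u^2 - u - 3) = 3*u^5 - 2*u^4 + u^2 + 2*u + 1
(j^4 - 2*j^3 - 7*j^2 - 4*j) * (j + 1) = j^5 - j^4 - 9*j^3 - 11*j^2 - 4*j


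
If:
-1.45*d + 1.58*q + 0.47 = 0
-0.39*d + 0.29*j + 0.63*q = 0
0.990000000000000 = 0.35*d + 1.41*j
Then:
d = -0.14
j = 0.74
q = -0.43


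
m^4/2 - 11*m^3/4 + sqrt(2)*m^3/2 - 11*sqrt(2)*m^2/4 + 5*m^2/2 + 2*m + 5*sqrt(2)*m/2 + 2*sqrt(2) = (m/2 + sqrt(2)/2)*(m - 4)*(m - 2)*(m + 1/2)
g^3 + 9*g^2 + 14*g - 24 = (g - 1)*(g + 4)*(g + 6)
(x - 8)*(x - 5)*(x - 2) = x^3 - 15*x^2 + 66*x - 80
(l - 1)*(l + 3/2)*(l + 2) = l^3 + 5*l^2/2 - l/2 - 3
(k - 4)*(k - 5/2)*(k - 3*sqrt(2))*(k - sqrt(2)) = k^4 - 13*k^3/2 - 4*sqrt(2)*k^3 + 16*k^2 + 26*sqrt(2)*k^2 - 40*sqrt(2)*k - 39*k + 60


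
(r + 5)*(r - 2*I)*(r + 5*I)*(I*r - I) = I*r^4 - 3*r^3 + 4*I*r^3 - 12*r^2 + 5*I*r^2 + 15*r + 40*I*r - 50*I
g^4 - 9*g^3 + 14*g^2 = g^2*(g - 7)*(g - 2)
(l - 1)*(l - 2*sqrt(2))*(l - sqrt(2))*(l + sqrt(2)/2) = l^4 - 5*sqrt(2)*l^3/2 - l^3 + l^2 + 5*sqrt(2)*l^2/2 - l + 2*sqrt(2)*l - 2*sqrt(2)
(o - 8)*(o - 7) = o^2 - 15*o + 56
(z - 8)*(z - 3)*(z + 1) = z^3 - 10*z^2 + 13*z + 24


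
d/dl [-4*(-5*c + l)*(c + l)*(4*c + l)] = 84*c^2 - 12*l^2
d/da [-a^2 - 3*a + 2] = -2*a - 3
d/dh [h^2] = 2*h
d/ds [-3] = 0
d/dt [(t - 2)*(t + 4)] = 2*t + 2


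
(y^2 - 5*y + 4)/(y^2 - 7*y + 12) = (y - 1)/(y - 3)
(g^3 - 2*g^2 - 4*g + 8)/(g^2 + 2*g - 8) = (g^2 - 4)/(g + 4)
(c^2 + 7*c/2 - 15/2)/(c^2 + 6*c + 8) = (2*c^2 + 7*c - 15)/(2*(c^2 + 6*c + 8))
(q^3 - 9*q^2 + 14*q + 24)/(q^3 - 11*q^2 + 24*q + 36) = (q - 4)/(q - 6)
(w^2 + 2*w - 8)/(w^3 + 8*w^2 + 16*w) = (w - 2)/(w*(w + 4))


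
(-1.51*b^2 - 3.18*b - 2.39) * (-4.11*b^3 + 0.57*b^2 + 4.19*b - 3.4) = 6.2061*b^5 + 12.2091*b^4 + 1.6834*b^3 - 9.5525*b^2 + 0.797899999999998*b + 8.126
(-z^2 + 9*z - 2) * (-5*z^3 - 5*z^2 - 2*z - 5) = 5*z^5 - 40*z^4 - 33*z^3 - 3*z^2 - 41*z + 10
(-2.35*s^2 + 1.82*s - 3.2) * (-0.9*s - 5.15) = 2.115*s^3 + 10.4645*s^2 - 6.493*s + 16.48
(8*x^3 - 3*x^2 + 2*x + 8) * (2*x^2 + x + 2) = 16*x^5 + 2*x^4 + 17*x^3 + 12*x^2 + 12*x + 16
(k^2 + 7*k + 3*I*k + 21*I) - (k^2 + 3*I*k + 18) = 7*k - 18 + 21*I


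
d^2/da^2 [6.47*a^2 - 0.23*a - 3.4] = 12.9400000000000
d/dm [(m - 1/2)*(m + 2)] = 2*m + 3/2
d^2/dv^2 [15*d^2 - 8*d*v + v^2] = 2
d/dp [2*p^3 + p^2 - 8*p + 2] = 6*p^2 + 2*p - 8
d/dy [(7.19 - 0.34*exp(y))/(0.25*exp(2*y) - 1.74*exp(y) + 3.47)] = (0.085*exp(2*y) - 3.595*exp(y) + 11.3308)*exp(y)/(0.0625*exp(4*y) - 0.87*exp(3*y) + 4.7626*exp(2*y) - 12.0756*exp(y) + 12.0409)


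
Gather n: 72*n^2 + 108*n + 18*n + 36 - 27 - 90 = 72*n^2 + 126*n - 81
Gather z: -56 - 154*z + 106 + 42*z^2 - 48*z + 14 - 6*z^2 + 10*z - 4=36*z^2 - 192*z + 60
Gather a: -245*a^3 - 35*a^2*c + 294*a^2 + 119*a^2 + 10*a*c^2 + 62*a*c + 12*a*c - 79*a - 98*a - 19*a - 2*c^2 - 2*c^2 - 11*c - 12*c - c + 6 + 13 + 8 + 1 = -245*a^3 + a^2*(413 - 35*c) + a*(10*c^2 + 74*c - 196) - 4*c^2 - 24*c + 28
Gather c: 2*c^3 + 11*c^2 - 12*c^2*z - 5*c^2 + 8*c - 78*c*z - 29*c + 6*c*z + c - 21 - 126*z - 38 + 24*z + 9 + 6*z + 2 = 2*c^3 + c^2*(6 - 12*z) + c*(-72*z - 20) - 96*z - 48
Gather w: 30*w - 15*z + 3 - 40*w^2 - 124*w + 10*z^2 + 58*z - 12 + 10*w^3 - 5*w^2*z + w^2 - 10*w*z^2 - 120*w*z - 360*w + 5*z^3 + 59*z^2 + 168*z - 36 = 10*w^3 + w^2*(-5*z - 39) + w*(-10*z^2 - 120*z - 454) + 5*z^3 + 69*z^2 + 211*z - 45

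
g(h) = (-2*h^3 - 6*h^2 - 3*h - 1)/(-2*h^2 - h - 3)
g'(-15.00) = 1.00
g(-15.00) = -12.43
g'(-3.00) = 0.90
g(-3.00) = -0.44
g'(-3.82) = 0.97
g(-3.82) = -1.21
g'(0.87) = 1.88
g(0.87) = 1.76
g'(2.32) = 1.33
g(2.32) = 4.06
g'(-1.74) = 0.42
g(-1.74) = 0.47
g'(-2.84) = 0.87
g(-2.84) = -0.30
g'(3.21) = 1.19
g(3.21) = 5.17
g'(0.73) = 1.90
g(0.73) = 1.49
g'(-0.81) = -0.53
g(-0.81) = 0.41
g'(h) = (4*h + 1)*(-2*h^3 - 6*h^2 - 3*h - 1)/(-2*h^2 - h - 3)^2 + (-6*h^2 - 12*h - 3)/(-2*h^2 - h - 3)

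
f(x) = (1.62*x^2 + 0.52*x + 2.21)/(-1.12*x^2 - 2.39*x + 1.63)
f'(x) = (2.24*x + 2.39)*(1.62*x^2 + 0.52*x + 2.21)/(-1.12*x^2 - 2.39*x + 1.63)^2 + (3.24*x + 0.52)/(-1.12*x^2 - 2.39*x + 1.63) = (-3.2894*x^2 + 10.2316*x + 6.1295)/(1.2544*x^4 + 5.3536*x^3 + 2.0609*x^2 - 7.7914*x + 2.6569)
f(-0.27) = 1.00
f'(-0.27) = 0.65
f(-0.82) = 1.01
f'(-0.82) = -0.56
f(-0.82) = 1.01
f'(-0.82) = -0.56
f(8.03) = -1.23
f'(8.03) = -0.02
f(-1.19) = 1.35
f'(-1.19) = -1.28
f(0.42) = 6.33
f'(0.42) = 53.59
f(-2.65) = 124.20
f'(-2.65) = -4562.20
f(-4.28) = -3.43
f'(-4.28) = -1.31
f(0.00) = 1.36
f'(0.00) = 2.31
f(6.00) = -1.20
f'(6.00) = -0.02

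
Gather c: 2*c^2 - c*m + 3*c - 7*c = 2*c^2 + c*(-m - 4)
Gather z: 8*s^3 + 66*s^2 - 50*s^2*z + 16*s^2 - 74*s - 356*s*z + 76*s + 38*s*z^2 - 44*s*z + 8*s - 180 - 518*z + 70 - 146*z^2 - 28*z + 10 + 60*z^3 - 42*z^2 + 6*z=8*s^3 + 82*s^2 + 10*s + 60*z^3 + z^2*(38*s - 188) + z*(-50*s^2 - 400*s - 540) - 100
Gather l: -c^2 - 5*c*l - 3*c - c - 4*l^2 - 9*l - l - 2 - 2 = -c^2 - 4*c - 4*l^2 + l*(-5*c - 10) - 4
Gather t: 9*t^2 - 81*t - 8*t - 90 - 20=9*t^2 - 89*t - 110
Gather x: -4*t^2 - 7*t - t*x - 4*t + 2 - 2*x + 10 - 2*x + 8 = -4*t^2 - 11*t + x*(-t - 4) + 20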